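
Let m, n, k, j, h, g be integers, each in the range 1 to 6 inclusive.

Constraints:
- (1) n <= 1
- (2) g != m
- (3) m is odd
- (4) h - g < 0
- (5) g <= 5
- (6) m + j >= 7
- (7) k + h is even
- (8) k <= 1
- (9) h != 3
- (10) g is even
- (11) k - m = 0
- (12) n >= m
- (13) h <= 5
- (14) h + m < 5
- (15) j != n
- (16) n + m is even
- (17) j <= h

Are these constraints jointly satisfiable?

From constraints 1 and 12: m ≤ n ≤ 1. From constraints 13 and 17: j ≤ h ≤ 5. Hence m + j ≤ 6. But constraint 6 requires m + j ≥ 7, and 7 > 6. Contradiction.

Unsatisfiable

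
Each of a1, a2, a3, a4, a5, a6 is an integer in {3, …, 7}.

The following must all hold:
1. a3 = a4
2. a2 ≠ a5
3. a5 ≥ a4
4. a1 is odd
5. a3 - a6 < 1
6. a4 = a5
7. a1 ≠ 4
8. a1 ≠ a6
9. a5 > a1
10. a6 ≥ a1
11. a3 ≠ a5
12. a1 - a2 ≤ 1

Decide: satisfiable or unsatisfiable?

From constraints 1 and 6, a3 = a4 = a5, so a3 = a5. But constraint 11 says a3 ≠ a5. Contradiction.

Unsatisfiable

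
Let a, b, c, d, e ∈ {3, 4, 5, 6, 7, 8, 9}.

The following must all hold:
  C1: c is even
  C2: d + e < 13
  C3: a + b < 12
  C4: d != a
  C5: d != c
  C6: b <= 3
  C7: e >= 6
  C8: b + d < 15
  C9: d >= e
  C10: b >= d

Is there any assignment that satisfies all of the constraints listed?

Unsatisfiable

From constraints 7 and 9: d ≥ e and e ≥ 6, so d ≥ 6. From constraints 6 and 10: d ≤ b and b ≤ 3, so d ≤ 3. But 3 < 6, so no value of d works.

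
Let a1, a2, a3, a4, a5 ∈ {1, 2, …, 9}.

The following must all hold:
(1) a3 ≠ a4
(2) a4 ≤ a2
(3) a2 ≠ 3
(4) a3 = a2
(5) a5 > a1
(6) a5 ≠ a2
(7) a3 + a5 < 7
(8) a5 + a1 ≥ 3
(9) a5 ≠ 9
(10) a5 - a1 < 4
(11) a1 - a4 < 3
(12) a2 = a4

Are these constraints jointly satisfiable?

Unsatisfiable

From constraints 4 and 12, a3 = a2 = a4, so a3 = a4. But constraint 1 says a3 ≠ a4. Contradiction.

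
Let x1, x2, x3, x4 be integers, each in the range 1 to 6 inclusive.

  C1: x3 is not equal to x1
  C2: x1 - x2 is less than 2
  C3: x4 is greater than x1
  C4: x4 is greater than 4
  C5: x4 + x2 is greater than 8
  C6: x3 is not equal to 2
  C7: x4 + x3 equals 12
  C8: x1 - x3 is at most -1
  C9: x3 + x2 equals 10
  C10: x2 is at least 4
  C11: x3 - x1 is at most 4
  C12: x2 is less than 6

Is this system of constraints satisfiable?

Setting (x1, x2, x3, x4) = (4, 4, 6, 6) satisfies everything: constraint 2: x1 - x2 = 0; constraint 5: x4 + x2 = 10, and the others follow.

Satisfiable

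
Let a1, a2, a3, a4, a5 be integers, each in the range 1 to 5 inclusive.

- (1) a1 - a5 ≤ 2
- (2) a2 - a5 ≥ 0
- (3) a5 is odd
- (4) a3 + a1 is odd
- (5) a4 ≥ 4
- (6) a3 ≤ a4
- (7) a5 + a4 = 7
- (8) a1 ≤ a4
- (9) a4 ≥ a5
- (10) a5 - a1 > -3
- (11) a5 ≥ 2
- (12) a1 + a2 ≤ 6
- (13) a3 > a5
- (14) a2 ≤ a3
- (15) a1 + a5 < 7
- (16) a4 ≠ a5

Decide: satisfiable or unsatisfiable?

Setting (a1, a2, a3, a4, a5) = (3, 3, 4, 4, 3) satisfies everything: constraint 1: a1 - a5 = 0; constraint 2: a2 - a5 = 0, and the others follow.

Satisfiable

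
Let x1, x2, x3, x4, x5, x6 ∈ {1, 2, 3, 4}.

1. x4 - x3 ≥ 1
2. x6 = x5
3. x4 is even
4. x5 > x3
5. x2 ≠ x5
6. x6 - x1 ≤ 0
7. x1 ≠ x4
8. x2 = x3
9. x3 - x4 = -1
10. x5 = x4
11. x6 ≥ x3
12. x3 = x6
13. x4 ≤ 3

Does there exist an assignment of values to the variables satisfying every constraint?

From constraints 2, 8, and 12, x2 = x3 = x6 = x5, so x2 = x5. But constraint 5 says x2 ≠ x5. Contradiction.

Unsatisfiable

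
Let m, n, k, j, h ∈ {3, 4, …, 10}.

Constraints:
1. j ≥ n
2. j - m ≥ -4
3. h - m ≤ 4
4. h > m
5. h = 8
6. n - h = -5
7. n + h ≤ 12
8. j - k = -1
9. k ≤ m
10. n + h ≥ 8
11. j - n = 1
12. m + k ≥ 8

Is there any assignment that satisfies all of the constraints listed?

Satisfiable

The assignment m = 5, n = 3, k = 5, j = 4, h = 8 works:
  constraint 2 holds since j - m = -1.
  constraint 3 holds since h - m = 3.
The rest check out directly.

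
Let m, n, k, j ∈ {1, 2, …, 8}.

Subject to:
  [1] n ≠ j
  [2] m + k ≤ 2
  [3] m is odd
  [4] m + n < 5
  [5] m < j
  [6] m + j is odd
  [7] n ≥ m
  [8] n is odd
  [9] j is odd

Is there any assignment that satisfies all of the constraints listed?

Constraint 3 makes m odd and constraint 9 makes j odd, so m + j must be even. Constraint 6 says m + j is odd — contradiction.

Unsatisfiable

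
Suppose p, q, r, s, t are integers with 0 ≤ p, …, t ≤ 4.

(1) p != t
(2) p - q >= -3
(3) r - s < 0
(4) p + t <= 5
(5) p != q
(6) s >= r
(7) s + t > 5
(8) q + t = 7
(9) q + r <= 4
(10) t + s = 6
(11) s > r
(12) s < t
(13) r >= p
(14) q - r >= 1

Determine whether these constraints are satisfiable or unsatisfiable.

Satisfiable

The assignment p = 0, q = 3, r = 0, s = 2, t = 4 works:
  constraint 2 holds since p - q = -3.
  constraint 3 holds since r - s = -2.
The rest check out directly.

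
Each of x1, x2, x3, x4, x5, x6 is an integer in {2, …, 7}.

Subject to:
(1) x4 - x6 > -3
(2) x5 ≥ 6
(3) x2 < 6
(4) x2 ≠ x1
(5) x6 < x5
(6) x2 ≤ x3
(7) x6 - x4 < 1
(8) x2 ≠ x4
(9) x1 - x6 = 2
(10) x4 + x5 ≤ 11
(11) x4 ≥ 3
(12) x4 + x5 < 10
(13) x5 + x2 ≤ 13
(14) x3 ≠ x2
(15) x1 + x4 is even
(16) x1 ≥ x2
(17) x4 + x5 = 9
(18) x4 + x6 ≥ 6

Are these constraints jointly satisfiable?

Satisfiable

Try x1 = 5, x2 = 4, x3 = 6, x4 = 3, x5 = 6, x6 = 3.
Check constraint 1: x4 - x6 = 0; constraint 7: x6 - x4 = 0. The remaining constraints are straightforward to verify.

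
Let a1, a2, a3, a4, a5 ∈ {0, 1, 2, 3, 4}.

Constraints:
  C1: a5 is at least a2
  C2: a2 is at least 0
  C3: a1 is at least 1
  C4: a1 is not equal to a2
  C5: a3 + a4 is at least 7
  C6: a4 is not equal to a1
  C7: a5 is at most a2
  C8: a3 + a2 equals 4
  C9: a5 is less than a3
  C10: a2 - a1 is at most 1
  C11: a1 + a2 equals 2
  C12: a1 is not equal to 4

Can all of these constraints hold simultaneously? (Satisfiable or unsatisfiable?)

Take a1 = 2, a2 = 0, a3 = 4, a4 = 4, a5 = 0. Then constraint 5: a3 + a4 = 8; constraint 8: a3 + a2 = 4, and every other listed constraint is also met.

Satisfiable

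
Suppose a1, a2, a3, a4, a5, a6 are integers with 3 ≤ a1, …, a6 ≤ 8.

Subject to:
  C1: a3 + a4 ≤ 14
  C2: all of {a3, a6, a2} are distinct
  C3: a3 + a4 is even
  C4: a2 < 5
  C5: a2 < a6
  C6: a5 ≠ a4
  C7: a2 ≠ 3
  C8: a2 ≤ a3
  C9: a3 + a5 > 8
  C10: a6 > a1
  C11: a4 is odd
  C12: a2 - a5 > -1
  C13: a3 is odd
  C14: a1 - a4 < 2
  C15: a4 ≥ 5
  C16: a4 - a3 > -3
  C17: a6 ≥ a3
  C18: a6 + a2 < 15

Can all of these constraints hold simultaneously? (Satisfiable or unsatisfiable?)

Setting (a1, a2, a3, a4, a5, a6) = (7, 4, 7, 7, 4, 8) satisfies everything: constraint 1: a3 + a4 = 14; constraint 9: a3 + a5 = 11; constraint 12: a2 - a5 = 0, and the others follow.

Satisfiable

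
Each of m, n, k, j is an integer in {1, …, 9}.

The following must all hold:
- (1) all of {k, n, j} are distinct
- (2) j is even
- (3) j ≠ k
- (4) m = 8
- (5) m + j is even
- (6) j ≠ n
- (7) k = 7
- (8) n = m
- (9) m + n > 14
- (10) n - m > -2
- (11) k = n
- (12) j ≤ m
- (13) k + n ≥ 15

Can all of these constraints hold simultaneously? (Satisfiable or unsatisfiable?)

Unsatisfiable

Constraint 7 fixes k = 7 and constraint 4 fixes m = 8. Constraints 8 and 11 give k = n = m, so k = m. But 7 ≠ 8 — contradiction.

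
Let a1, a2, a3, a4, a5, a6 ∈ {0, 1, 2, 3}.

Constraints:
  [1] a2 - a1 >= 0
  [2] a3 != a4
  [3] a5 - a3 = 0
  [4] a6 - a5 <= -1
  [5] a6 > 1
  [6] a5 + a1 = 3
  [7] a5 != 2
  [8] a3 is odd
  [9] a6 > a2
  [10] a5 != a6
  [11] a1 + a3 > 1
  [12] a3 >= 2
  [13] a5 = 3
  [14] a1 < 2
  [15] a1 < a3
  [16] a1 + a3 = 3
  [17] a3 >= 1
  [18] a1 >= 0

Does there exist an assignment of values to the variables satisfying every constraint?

Satisfiable

The assignment a1 = 0, a2 = 0, a3 = 3, a4 = 0, a5 = 3, a6 = 2 works:
  constraint 1 holds since a2 - a1 = 0.
  constraint 3 holds since a5 - a3 = 0.
  constraint 4 holds since a6 - a5 = -1.
The rest check out directly.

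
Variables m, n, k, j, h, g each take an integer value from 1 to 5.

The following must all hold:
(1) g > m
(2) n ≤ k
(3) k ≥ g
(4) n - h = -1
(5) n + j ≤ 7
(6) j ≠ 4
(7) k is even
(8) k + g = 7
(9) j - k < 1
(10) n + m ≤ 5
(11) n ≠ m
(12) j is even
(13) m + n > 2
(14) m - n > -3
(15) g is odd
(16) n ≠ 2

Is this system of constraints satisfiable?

Setting (m, n, k, j, h, g) = (1, 3, 4, 2, 4, 3) satisfies everything: constraint 4: n - h = -1; constraint 5: n + j = 5; constraint 8: k + g = 7, and the others follow.

Satisfiable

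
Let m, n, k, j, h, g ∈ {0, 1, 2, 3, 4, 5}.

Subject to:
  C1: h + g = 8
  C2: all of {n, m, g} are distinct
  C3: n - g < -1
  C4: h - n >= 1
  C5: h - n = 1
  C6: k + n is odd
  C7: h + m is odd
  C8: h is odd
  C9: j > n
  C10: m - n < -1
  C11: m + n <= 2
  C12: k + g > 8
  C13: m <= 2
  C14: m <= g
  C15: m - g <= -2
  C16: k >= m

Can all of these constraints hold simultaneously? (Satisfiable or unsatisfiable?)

Take m = 0, n = 2, k = 5, j = 4, h = 3, g = 5. Then constraint 1: h + g = 8; constraint 3: n - g = -3, and every other listed constraint is also met.

Satisfiable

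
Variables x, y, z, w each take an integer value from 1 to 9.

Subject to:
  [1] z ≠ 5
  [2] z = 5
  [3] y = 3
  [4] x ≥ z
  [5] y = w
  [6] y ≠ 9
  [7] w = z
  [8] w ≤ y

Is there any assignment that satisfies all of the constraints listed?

Constraint 3 fixes y = 3 and constraint 2 fixes z = 5. Constraints 5 and 7 give y = w = z, so y = z. But 3 ≠ 5 — contradiction.

Unsatisfiable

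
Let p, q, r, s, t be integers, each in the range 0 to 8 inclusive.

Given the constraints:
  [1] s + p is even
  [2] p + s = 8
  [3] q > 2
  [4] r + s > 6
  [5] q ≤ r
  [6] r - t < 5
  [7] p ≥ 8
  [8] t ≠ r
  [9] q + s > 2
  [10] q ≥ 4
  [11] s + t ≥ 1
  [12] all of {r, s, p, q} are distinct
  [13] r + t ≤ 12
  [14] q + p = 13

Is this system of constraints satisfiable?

Satisfiable

Setting (p, q, r, s, t) = (8, 5, 7, 0, 4) satisfies everything: constraint 2: p + s = 8; constraint 4: r + s = 7, and the others follow.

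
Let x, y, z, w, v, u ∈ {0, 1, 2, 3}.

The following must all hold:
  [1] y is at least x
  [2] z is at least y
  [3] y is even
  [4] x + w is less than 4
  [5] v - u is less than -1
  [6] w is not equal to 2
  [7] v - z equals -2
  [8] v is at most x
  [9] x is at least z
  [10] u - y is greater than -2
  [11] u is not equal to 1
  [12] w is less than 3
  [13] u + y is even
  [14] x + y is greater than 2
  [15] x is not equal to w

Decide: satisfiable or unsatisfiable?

Satisfiable

One satisfying assignment is x = 2, y = 2, z = 2, w = 0, v = 0, u = 2.
For the less obvious constraints — constraint 4: x + w = 2; constraint 5: v - u = -2; constraint 7: v - z = -2 — and the others hold by inspection.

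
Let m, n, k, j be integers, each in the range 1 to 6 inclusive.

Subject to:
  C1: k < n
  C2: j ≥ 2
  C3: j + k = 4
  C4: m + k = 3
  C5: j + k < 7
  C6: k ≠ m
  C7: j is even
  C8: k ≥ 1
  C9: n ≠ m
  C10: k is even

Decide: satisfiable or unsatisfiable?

One satisfying assignment is m = 1, n = 3, k = 2, j = 2.
For the less obvious constraints — constraint 3: j + k = 4; constraint 4: m + k = 3 — and the others hold by inspection.

Satisfiable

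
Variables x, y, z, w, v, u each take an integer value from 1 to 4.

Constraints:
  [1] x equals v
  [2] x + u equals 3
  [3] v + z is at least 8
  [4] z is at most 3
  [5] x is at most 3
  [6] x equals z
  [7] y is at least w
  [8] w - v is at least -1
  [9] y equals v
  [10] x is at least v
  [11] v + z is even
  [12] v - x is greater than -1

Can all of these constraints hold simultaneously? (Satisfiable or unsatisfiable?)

Unsatisfiable

From constraints 5 and 10: v ≤ x ≤ 3. From constraint 4: z ≤ 3. Hence v + z ≤ 6. But constraint 3 requires v + z ≥ 8, and 8 > 6. Contradiction.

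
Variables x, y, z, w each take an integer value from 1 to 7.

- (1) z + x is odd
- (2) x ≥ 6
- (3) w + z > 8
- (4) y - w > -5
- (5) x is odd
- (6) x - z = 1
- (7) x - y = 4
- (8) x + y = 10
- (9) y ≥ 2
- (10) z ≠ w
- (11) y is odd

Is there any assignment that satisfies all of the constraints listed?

Satisfiable

Take x = 7, y = 3, z = 6, w = 5. Then constraint 3: w + z = 11; constraint 4: y - w = -2; constraint 6: x - z = 1, and every other listed constraint is also met.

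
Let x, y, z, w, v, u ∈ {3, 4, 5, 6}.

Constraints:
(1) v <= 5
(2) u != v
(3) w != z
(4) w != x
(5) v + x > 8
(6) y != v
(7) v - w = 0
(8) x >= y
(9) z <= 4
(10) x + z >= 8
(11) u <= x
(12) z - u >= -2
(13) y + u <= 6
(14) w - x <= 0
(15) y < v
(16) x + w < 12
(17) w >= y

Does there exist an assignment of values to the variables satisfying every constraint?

Satisfiable

Setting (x, y, z, w, v, u) = (6, 3, 3, 4, 4, 3) satisfies everything: constraint 5: v + x = 10; constraint 7: v - w = 0, and the others follow.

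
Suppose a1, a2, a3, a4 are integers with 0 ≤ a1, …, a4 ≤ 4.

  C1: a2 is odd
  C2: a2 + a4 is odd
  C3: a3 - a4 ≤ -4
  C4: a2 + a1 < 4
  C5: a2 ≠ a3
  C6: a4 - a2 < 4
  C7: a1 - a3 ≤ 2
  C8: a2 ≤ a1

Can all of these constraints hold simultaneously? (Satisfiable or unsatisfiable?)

The assignment a1 = 2, a2 = 1, a3 = 0, a4 = 4 works:
  constraint 3 holds since a3 - a4 = -4.
  constraint 4 holds since a2 + a1 = 3.
The rest check out directly.

Satisfiable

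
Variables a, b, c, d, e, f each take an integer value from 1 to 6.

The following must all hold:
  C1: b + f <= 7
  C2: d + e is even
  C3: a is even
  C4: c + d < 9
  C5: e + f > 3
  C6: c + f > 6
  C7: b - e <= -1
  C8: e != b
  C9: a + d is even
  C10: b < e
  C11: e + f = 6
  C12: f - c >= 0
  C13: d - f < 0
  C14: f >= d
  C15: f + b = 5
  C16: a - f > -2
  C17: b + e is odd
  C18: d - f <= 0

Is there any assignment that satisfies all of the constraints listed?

Satisfiable

Take a = 4, b = 1, c = 4, d = 2, e = 2, f = 4. Then constraint 1: b + f = 5; constraint 4: c + d = 6, and every other listed constraint is also met.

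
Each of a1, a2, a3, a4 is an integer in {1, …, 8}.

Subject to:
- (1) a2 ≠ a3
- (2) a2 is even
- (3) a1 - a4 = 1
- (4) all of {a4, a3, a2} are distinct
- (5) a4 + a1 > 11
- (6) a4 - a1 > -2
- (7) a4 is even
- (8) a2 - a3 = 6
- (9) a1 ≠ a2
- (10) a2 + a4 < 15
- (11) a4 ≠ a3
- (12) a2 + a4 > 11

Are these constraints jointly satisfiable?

Setting (a1, a2, a3, a4) = (7, 8, 2, 6) satisfies everything: constraint 3: a1 - a4 = 1; constraint 5: a4 + a1 = 13; constraint 6: a4 - a1 = -1, and the others follow.

Satisfiable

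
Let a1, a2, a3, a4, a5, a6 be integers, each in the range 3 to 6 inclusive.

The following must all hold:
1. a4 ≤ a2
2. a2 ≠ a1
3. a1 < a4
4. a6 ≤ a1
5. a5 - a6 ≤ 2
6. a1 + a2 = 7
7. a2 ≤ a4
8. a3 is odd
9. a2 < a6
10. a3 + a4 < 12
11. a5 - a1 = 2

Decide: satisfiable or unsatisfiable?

Unsatisfiable

Constraints 1, 3, 4, and 9 give a2 < a6, a6 ≤ a1, a1 < a4, a4 ≤ a2. Chaining: a2 < a6 ≤ a1 < a4 ≤ a2, which forces a2 < a2 — impossible.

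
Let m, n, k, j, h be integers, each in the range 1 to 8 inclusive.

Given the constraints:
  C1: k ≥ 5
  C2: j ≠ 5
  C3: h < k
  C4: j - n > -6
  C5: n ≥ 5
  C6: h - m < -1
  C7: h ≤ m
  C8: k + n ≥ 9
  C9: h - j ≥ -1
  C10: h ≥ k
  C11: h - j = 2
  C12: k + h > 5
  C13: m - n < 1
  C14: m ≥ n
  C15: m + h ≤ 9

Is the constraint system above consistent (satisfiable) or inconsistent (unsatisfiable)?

Unsatisfiable

From constraints 5 and 14: m ≥ n ≥ 5. From constraints 1 and 10: h ≥ k ≥ 5. Hence m + h ≥ 10. But constraint 15 requires m + h ≤ 9, and 9 < 10. Contradiction.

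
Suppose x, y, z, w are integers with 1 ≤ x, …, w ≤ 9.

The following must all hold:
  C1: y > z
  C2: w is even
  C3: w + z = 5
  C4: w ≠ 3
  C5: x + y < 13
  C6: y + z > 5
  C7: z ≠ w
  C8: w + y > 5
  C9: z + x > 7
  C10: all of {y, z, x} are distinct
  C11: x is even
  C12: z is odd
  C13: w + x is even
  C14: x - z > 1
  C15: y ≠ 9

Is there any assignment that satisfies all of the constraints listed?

The assignment x = 6, y = 4, z = 3, w = 2 works:
  constraint 3 holds since w + z = 5.
  constraint 5 holds since x + y = 10.
The rest check out directly.

Satisfiable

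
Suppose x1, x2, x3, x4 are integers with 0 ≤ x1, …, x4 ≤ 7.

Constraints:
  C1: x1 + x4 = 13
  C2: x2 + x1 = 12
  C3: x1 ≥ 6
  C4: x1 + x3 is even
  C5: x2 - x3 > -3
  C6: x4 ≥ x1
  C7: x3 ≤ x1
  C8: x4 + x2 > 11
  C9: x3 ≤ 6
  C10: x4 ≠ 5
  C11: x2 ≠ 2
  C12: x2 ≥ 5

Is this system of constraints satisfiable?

Take x1 = 6, x2 = 6, x3 = 6, x4 = 7. Then constraint 1: x1 + x4 = 13; constraint 2: x2 + x1 = 12, and every other listed constraint is also met.

Satisfiable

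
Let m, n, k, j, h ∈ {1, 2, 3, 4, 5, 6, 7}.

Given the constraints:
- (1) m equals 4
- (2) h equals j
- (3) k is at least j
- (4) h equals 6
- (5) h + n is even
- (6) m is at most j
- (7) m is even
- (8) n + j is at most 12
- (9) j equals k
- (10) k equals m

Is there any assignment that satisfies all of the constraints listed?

Unsatisfiable

Constraint 4 fixes h = 6 and constraint 1 fixes m = 4. Constraints 2, 9, and 10 give h = j = k = m, so h = m. But 6 ≠ 4 — contradiction.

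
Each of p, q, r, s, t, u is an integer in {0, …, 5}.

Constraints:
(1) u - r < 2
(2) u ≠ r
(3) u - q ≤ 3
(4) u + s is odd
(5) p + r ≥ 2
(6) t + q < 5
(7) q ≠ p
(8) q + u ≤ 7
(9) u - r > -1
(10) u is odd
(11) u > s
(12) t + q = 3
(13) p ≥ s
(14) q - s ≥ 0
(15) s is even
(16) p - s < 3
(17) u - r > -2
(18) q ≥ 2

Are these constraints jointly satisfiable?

Satisfiable

The assignment p = 0, q = 2, r = 4, s = 0, t = 1, u = 5 works:
  constraint 1 holds since u - r = 1.
  constraint 3 holds since u - q = 3.
  constraint 5 holds since p + r = 4.
The rest check out directly.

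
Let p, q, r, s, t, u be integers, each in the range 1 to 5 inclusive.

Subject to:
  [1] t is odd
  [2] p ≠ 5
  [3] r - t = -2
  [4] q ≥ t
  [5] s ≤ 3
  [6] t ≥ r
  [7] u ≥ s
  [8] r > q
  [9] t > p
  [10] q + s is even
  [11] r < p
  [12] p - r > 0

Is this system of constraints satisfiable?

Constraints 4, 8, 9, and 12 give r < p, p < t, t ≤ q, q < r. Chaining: r < p < t ≤ q < r, which forces r < r — impossible.

Unsatisfiable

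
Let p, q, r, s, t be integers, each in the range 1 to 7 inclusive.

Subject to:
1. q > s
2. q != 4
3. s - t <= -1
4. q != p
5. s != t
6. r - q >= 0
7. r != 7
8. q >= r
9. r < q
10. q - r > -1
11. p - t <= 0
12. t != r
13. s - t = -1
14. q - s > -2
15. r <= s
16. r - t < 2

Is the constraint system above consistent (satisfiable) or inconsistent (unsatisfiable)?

Unsatisfiable

Constraints 1, 6, and 15 give q ≤ r, r ≤ s, s < q. Chaining: q ≤ r ≤ s < q, which forces q < q — impossible.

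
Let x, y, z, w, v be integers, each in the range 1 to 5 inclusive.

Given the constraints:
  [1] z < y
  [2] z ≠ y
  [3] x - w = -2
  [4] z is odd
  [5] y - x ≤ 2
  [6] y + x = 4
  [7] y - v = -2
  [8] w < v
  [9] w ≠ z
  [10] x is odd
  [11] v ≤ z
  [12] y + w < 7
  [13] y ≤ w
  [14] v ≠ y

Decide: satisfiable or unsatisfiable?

Constraints 1, 8, 11, and 13 give w < v, v ≤ z, z < y, y ≤ w. Chaining: w < v ≤ z < y ≤ w, which forces w < w — impossible.

Unsatisfiable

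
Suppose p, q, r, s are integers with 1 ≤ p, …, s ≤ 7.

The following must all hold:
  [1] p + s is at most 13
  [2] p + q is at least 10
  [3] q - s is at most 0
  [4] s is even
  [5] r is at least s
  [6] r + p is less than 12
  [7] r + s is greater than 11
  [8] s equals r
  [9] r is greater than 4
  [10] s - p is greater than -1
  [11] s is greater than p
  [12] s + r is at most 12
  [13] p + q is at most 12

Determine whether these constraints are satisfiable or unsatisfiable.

Take p = 5, q = 5, r = 6, s = 6. Then constraint 1: p + s = 11; constraint 2: p + q = 10, and every other listed constraint is also met.

Satisfiable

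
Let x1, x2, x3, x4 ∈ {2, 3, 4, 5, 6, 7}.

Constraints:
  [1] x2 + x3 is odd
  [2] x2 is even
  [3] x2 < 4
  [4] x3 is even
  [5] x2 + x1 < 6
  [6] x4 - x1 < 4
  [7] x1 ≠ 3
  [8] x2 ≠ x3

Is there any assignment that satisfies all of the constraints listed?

Constraint 2 makes x2 even and constraint 4 makes x3 even, so x2 + x3 must be even. Constraint 1 says x2 + x3 is odd — contradiction.

Unsatisfiable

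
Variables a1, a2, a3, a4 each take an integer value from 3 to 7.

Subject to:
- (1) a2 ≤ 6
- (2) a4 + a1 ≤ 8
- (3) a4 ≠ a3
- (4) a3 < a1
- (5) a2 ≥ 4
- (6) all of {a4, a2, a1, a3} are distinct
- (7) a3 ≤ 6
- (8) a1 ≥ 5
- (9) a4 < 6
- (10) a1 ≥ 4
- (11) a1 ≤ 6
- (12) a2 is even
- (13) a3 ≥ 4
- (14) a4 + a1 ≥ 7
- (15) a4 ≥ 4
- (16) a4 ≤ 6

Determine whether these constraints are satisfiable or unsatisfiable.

Unsatisfiable

Constraints 1, 5, 7, 10, 11, 13, 15, and 16 confine each of a4, a2, a1, a3 to the 3 values {4, …, 6}.
Constraint 6 requires all 4 of them to be distinct, but only 3 values are available — impossible by the pigeonhole principle.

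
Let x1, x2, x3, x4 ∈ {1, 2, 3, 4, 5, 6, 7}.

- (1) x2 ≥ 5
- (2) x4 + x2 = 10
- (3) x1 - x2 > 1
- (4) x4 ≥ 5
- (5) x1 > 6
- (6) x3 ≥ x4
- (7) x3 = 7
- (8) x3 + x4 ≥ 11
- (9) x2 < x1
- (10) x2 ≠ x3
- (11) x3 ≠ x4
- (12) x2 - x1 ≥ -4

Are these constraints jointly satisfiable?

Satisfiable

Setting (x1, x2, x3, x4) = (7, 5, 7, 5) satisfies everything: constraint 2: x4 + x2 = 10; constraint 3: x1 - x2 = 2; constraint 8: x3 + x4 = 12, and the others follow.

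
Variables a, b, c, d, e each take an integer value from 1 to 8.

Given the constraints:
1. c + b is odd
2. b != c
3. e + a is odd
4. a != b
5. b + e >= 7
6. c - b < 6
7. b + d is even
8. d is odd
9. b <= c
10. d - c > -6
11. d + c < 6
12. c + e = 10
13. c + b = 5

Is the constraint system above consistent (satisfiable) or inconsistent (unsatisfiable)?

Try a = 7, b = 1, c = 4, d = 1, e = 6.
Check constraint 5: b + e = 7; constraint 6: c - b = 3. The remaining constraints are straightforward to verify.

Satisfiable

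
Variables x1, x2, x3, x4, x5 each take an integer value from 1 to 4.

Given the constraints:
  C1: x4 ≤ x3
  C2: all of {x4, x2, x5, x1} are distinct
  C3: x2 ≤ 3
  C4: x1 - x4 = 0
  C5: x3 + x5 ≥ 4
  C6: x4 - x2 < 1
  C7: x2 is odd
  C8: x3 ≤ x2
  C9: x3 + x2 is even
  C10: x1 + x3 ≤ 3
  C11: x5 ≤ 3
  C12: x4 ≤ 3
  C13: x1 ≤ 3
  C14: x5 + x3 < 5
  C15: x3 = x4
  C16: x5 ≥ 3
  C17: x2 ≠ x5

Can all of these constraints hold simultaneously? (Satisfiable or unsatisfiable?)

Unsatisfiable

Constraints 3, 11, 12, and 13 confine each of x4, x2, x5, x1 to the 3 values {1, …, 3} (the domain already gives each ≥ 1).
Constraint 2 requires all 4 of them to be distinct, but only 3 values are available — impossible by the pigeonhole principle.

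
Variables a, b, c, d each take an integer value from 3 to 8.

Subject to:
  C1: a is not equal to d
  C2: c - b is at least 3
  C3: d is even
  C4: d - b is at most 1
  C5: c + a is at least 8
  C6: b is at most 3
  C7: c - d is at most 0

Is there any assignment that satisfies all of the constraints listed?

Constraints 2, 4, and 7 give b − d ≥ -1, d − c ≥ 0, c − b ≥ 3.
Adding all 3 inequalities: the left sides telescope to 0, and the right sides sum to (-1) + 0 + 3 = 2. So 0 ≥ 2, which is false.

Unsatisfiable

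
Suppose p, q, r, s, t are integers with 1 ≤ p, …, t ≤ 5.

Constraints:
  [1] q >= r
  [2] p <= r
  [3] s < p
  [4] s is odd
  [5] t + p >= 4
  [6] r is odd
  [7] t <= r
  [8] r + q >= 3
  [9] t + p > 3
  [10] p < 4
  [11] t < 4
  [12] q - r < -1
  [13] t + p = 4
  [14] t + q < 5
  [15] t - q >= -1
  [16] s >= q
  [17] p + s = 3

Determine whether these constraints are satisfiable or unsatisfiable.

Unsatisfiable

Constraints 1, 2, 3, and 16 give p ≤ r, r ≤ q, q ≤ s, s < p. Chaining: p ≤ r ≤ q ≤ s < p, which forces p < p — impossible.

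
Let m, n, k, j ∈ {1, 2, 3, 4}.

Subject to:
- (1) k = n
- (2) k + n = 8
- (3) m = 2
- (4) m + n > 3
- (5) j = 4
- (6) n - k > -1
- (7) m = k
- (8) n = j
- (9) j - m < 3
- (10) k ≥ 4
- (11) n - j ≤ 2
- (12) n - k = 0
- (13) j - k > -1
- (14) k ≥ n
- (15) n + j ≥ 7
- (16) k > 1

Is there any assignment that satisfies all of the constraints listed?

Constraint 3 fixes m = 2 and constraint 5 fixes j = 4. Constraints 1, 7, and 8 give m = k = n = j, so m = j. But 2 ≠ 4 — contradiction.

Unsatisfiable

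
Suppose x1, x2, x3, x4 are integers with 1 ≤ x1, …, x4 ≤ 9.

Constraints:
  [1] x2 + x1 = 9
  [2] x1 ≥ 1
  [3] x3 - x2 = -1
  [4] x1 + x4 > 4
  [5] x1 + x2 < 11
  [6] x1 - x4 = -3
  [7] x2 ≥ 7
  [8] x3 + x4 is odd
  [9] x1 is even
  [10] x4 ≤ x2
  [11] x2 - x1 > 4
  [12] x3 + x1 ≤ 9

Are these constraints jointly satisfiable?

Satisfiable

One satisfying assignment is x1 = 2, x2 = 7, x3 = 6, x4 = 5.
For the less obvious constraints — constraint 1: x2 + x1 = 9; constraint 3: x3 - x2 = -1 — and the others hold by inspection.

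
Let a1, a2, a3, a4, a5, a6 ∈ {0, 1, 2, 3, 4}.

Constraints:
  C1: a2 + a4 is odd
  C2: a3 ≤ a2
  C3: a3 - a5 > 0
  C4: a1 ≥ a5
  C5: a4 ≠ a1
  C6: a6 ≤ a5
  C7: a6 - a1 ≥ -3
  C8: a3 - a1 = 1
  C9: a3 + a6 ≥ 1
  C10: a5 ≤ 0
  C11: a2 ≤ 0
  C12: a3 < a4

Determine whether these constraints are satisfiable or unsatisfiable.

Unsatisfiable

From constraints 2 and 11: a3 ≤ a2 ≤ 0. From constraints 6 and 10: a6 ≤ a5 ≤ 0. Hence a3 + a6 ≤ 0. But constraint 9 requires a3 + a6 ≥ 1, and 1 > 0. Contradiction.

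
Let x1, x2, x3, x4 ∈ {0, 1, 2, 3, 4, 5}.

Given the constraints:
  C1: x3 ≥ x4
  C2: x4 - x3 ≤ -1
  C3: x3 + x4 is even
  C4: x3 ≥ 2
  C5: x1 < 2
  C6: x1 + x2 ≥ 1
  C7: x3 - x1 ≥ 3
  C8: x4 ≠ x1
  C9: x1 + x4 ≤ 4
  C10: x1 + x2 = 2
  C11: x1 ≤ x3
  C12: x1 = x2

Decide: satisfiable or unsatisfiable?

The assignment x1 = 1, x2 = 1, x3 = 4, x4 = 2 works:
  constraint 2 holds since x4 - x3 = -2.
  constraint 6 holds since x1 + x2 = 2.
  constraint 7 holds since x3 - x1 = 3.
The rest check out directly.

Satisfiable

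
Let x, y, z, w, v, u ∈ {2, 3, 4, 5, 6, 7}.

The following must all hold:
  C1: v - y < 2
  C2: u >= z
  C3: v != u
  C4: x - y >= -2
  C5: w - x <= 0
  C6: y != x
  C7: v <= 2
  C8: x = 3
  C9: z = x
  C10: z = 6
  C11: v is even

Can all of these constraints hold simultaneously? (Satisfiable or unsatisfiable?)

Unsatisfiable

Constraint 10 fixes z = 6 and constraint 8 fixes x = 3, but constraint 9 requires z = x. Since 6 ≠ 3, contradiction.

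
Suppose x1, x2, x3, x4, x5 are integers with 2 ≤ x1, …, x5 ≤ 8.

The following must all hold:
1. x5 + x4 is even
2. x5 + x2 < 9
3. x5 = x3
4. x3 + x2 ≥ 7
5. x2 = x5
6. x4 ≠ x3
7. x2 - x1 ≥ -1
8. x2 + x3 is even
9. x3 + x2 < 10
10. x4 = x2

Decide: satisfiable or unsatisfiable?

From constraints 3, 5, and 10, x4 = x2 = x5 = x3, so x4 = x3. But constraint 6 says x4 ≠ x3. Contradiction.

Unsatisfiable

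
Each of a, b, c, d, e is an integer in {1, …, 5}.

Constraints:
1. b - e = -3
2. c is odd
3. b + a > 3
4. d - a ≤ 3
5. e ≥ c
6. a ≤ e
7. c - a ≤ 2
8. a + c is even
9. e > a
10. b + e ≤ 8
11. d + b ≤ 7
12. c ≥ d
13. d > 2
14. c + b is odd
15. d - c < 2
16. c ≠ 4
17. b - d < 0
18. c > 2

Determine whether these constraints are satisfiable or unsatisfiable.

Satisfiable

Try a = 3, b = 2, c = 5, d = 4, e = 5.
Check constraint 1: b - e = -3; constraint 3: b + a = 5. The remaining constraints are straightforward to verify.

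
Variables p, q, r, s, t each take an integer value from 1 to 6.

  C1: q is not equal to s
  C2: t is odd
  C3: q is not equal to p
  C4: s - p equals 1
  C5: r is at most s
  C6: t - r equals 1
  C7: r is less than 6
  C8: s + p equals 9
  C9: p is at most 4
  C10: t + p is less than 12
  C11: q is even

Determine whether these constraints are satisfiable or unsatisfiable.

Satisfiable

Take p = 4, q = 6, r = 4, s = 5, t = 5. Then constraint 4: s - p = 1; constraint 6: t - r = 1, and every other listed constraint is also met.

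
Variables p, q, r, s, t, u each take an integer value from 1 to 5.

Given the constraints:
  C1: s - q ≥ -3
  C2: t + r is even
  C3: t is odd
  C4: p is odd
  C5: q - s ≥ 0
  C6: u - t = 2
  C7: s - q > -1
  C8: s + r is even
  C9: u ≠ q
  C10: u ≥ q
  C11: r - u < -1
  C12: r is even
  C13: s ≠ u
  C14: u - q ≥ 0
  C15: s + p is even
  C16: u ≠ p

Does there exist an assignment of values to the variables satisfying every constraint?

Constraint 3 makes t odd and constraint 12 makes r even, so t + r must be odd. Constraint 2 says t + r is even — contradiction.

Unsatisfiable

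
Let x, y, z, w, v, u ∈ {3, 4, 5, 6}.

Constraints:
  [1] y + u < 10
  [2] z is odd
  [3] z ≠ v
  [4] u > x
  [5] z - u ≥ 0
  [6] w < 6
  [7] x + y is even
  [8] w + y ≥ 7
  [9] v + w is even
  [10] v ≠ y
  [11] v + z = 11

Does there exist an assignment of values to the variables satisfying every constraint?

Satisfiable

Try x = 4, y = 4, z = 5, w = 4, v = 6, u = 5.
Check constraint 1: y + u = 9; constraint 5: z - u = 0; constraint 8: w + y = 8. The remaining constraints are straightforward to verify.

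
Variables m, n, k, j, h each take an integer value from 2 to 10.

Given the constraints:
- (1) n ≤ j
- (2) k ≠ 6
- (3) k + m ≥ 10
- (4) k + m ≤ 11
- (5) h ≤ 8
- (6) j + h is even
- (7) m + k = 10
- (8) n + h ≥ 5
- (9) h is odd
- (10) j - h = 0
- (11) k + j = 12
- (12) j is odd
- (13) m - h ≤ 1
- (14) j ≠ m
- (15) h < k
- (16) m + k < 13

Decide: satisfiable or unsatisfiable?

Setting (m, n, k, j, h) = (3, 2, 7, 5, 5) satisfies everything: constraint 3: k + m = 10; constraint 4: k + m = 10; constraint 7: m + k = 10, and the others follow.

Satisfiable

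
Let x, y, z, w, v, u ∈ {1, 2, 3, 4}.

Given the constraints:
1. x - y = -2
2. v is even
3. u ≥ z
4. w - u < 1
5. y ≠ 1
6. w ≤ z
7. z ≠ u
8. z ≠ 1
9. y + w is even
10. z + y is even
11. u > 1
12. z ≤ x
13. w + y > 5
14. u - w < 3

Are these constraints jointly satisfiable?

Try x = 2, y = 4, z = 2, w = 2, v = 2, u = 3.
Check constraint 1: x - y = -2; constraint 4: w - u = -1; constraint 13: w + y = 6. The remaining constraints are straightforward to verify.

Satisfiable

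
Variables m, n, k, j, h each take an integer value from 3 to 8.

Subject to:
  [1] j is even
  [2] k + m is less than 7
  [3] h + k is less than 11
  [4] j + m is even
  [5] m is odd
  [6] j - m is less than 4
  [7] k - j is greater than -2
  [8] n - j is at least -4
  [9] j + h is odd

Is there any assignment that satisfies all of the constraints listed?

Constraint 1 makes j even and constraint 5 makes m odd, so j + m must be odd. Constraint 4 says j + m is even — contradiction.

Unsatisfiable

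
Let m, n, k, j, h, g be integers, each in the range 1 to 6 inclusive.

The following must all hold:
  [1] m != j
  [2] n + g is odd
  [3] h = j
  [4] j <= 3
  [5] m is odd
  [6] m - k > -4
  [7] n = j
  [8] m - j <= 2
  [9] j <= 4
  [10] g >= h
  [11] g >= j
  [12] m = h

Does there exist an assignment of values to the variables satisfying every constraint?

Unsatisfiable

From constraints 3 and 12, m = h = j, so m = j. But constraint 1 says m ≠ j. Contradiction.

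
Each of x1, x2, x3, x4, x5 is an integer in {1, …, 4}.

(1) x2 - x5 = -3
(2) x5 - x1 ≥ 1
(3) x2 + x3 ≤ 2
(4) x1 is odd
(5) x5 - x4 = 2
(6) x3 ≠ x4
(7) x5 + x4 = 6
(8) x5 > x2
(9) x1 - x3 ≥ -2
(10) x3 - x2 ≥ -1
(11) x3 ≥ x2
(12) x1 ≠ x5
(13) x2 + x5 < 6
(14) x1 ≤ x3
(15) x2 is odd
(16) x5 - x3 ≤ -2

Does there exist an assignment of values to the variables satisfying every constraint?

Constraints 2, 9, and 16 give x5 − x1 ≥ 1, x1 − x3 ≥ -2, x3 − x5 ≥ 2.
Adding all 3 inequalities: the left sides telescope to 0, and the right sides sum to 1 + (-2) + 2 = 1. So 0 ≥ 1, which is false.

Unsatisfiable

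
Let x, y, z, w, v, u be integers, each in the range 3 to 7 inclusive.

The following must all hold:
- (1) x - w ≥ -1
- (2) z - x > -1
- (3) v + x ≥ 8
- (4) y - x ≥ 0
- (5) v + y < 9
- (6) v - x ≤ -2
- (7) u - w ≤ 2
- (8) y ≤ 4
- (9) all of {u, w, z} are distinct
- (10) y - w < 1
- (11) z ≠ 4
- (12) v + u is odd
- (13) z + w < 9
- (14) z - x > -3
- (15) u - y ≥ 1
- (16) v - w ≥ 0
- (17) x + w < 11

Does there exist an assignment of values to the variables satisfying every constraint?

Constraints 4, 6, 7, 15, and 16 give w − u ≥ -2, u − y ≥ 1, y − x ≥ 0, x − v ≥ 2, v − w ≥ 0.
Adding all 5 inequalities: the left sides telescope to 0, and the right sides sum to (-2) + 1 + 0 + 2 + 0 = 1. So 0 ≥ 1, which is false.

Unsatisfiable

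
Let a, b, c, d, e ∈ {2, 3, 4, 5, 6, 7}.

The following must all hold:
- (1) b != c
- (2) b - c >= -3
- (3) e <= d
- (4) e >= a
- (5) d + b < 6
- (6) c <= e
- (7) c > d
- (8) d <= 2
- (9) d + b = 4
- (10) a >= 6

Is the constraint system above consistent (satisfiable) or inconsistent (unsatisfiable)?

From constraints 4 and 10: e ≥ a and a ≥ 6, so e ≥ 6. From constraints 3 and 8: e ≤ d and d ≤ 2, so e ≤ 2. But 2 < 6, so no value of e works.

Unsatisfiable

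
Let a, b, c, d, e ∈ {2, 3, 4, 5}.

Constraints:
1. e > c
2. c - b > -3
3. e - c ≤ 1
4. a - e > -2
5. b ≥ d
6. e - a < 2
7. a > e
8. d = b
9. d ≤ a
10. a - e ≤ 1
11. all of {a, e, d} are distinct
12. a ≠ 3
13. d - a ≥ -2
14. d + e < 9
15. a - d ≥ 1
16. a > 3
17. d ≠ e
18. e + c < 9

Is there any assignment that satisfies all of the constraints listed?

Satisfiable

One satisfying assignment is a = 5, b = 3, c = 3, d = 3, e = 4.
For the less obvious constraints — constraint 2: c - b = 0; constraint 3: e - c = 1 — and the others hold by inspection.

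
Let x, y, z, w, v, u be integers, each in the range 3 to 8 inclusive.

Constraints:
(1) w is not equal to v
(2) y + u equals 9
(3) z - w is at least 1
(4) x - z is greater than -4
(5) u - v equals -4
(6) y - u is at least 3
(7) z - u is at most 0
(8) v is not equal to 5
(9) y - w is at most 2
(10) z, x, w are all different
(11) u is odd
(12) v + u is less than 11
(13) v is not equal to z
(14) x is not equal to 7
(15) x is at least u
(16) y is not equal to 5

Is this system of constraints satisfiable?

Constraints 3, 6, 7, and 9 give y − u ≥ 3, u − z ≥ 0, z − w ≥ 1, w − y ≥ -2.
Adding all 4 inequalities: the left sides telescope to 0, and the right sides sum to 3 + 0 + 1 + (-2) = 2. So 0 ≥ 2, which is false.

Unsatisfiable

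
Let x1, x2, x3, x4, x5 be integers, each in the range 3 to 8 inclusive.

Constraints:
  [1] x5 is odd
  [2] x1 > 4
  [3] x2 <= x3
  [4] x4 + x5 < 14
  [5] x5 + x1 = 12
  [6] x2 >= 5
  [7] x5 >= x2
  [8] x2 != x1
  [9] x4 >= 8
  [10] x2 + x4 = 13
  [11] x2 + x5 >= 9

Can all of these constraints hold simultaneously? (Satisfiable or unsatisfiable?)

Satisfiable

The assignment x1 = 7, x2 = 5, x3 = 8, x4 = 8, x5 = 5 works:
  constraint 4 holds since x4 + x5 = 13.
  constraint 5 holds since x5 + x1 = 12.
  constraint 10 holds since x2 + x4 = 13.
The rest check out directly.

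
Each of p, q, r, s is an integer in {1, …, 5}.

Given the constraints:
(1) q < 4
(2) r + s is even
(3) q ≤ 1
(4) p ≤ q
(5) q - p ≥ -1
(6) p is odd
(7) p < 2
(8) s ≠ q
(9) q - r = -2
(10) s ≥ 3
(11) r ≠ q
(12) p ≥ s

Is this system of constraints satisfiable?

From constraints 10 and 12: p ≥ s and s ≥ 3, so p ≥ 3. From constraints 3 and 4: p ≤ q and q ≤ 1, so p ≤ 1. But 1 < 3, so no value of p works.

Unsatisfiable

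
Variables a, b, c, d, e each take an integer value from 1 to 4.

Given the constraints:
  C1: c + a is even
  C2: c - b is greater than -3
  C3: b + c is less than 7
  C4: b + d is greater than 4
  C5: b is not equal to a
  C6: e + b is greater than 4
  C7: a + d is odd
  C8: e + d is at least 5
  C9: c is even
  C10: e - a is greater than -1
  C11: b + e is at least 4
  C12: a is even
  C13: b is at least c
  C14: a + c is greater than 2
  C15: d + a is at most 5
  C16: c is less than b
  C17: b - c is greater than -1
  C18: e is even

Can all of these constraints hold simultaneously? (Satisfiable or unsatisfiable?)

Satisfiable

Try a = 2, b = 3, c = 2, d = 3, e = 2.
Check constraint 2: c - b = -1; constraint 3: b + c = 5; constraint 4: b + d = 6. The remaining constraints are straightforward to verify.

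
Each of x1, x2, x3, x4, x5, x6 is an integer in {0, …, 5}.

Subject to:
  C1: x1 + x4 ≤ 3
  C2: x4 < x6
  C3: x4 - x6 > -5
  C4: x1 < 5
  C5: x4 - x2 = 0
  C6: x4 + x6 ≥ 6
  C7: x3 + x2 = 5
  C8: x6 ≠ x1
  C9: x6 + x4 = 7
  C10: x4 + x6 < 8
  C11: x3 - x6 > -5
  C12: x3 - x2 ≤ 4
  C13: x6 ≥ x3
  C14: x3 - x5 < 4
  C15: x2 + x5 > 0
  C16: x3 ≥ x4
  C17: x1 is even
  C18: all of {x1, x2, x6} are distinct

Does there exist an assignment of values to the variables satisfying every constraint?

Satisfiable

Try x1 = 0, x2 = 2, x3 = 3, x4 = 2, x5 = 0, x6 = 5.
Check constraint 1: x1 + x4 = 2; constraint 3: x4 - x6 = -3. The remaining constraints are straightforward to verify.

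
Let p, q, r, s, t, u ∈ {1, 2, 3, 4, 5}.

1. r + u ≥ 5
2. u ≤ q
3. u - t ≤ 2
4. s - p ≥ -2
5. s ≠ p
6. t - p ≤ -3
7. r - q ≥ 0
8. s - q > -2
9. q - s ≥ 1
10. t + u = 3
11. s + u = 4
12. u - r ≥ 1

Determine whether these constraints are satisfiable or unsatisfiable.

Constraints 3, 4, 6, 7, 9, and 12 give p − t ≥ 3, t − u ≥ -2, u − r ≥ 1, r − q ≥ 0, q − s ≥ 1, s − p ≥ -2.
Adding all 6 inequalities: the left sides telescope to 0, and the right sides sum to 3 + (-2) + 1 + 0 + 1 + (-2) = 1. So 0 ≥ 1, which is false.

Unsatisfiable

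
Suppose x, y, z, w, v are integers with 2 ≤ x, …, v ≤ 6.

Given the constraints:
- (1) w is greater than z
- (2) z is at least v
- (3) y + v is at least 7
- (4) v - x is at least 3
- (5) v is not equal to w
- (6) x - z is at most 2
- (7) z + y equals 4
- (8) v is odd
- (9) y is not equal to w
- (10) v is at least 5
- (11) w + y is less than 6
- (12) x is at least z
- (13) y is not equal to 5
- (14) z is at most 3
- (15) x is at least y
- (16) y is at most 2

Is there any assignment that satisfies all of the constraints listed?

Unsatisfiable

From constraint 16: y ≤ 2. From constraints 2 and 14: v ≤ z ≤ 3. Hence y + v ≤ 5. But constraint 3 requires y + v ≥ 7, and 7 > 5. Contradiction.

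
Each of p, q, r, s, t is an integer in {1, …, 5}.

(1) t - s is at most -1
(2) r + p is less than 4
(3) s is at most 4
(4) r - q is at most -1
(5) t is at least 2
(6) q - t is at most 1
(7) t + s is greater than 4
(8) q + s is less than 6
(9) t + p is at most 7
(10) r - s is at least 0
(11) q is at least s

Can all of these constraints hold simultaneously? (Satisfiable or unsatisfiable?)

Unsatisfiable

Constraints 1, 4, 6, and 10 give s − t ≥ 1, t − q ≥ -1, q − r ≥ 1, r − s ≥ 0.
Adding all 4 inequalities: the left sides telescope to 0, and the right sides sum to 1 + (-1) + 1 + 0 = 1. So 0 ≥ 1, which is false.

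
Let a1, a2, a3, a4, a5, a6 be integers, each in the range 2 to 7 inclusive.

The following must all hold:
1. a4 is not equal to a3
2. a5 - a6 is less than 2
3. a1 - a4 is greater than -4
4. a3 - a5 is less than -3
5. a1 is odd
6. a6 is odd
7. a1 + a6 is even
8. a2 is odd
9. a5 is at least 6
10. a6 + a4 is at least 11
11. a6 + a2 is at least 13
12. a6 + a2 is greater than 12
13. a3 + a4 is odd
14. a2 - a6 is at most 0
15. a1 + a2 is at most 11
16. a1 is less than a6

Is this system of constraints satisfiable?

Try a1 = 3, a2 = 7, a3 = 3, a4 = 4, a5 = 7, a6 = 7.
Check constraint 2: a5 - a6 = 0; constraint 3: a1 - a4 = -1; constraint 4: a3 - a5 = -4. The remaining constraints are straightforward to verify.

Satisfiable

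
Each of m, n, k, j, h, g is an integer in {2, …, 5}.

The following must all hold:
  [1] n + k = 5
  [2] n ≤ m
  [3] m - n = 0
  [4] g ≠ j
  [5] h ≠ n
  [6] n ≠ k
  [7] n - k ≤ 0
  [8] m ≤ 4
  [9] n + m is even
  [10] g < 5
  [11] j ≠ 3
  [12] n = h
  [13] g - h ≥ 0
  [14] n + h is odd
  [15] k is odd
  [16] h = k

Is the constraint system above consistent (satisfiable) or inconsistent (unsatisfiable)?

Unsatisfiable

From constraints 12 and 16, n = h = k, so n = k. But constraint 6 says n ≠ k. Contradiction.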